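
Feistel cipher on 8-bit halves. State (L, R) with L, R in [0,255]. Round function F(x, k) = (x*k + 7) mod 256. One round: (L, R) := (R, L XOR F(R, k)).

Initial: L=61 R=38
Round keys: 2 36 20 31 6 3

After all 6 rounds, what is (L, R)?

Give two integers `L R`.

Answer: 92 80

Derivation:
Round 1 (k=2): L=38 R=110
Round 2 (k=36): L=110 R=89
Round 3 (k=20): L=89 R=149
Round 4 (k=31): L=149 R=75
Round 5 (k=6): L=75 R=92
Round 6 (k=3): L=92 R=80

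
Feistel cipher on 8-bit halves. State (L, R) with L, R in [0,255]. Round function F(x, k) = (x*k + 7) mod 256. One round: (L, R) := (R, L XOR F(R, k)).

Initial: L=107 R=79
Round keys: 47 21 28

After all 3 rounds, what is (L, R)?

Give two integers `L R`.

Round 1 (k=47): L=79 R=227
Round 2 (k=21): L=227 R=233
Round 3 (k=28): L=233 R=96

Answer: 233 96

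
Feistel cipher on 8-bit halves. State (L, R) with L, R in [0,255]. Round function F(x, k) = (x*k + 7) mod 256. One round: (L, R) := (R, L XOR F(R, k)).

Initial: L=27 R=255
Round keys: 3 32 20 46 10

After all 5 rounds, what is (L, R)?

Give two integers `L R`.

Answer: 143 101

Derivation:
Round 1 (k=3): L=255 R=31
Round 2 (k=32): L=31 R=24
Round 3 (k=20): L=24 R=248
Round 4 (k=46): L=248 R=143
Round 5 (k=10): L=143 R=101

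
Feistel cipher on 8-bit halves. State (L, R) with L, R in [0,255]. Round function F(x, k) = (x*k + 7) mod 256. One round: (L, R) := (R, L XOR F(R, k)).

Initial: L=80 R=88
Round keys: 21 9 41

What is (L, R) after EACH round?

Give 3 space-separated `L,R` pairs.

Round 1 (k=21): L=88 R=111
Round 2 (k=9): L=111 R=182
Round 3 (k=41): L=182 R=66

Answer: 88,111 111,182 182,66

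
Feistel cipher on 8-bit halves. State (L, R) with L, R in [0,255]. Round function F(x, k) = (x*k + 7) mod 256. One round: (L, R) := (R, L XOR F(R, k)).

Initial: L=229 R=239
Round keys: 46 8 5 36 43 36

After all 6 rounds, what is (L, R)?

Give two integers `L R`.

Answer: 195 72

Derivation:
Round 1 (k=46): L=239 R=28
Round 2 (k=8): L=28 R=8
Round 3 (k=5): L=8 R=51
Round 4 (k=36): L=51 R=59
Round 5 (k=43): L=59 R=195
Round 6 (k=36): L=195 R=72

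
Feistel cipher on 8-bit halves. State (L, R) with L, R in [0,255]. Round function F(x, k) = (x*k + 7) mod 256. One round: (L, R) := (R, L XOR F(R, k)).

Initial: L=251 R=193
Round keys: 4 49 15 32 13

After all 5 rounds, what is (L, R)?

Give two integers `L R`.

Round 1 (k=4): L=193 R=240
Round 2 (k=49): L=240 R=54
Round 3 (k=15): L=54 R=193
Round 4 (k=32): L=193 R=17
Round 5 (k=13): L=17 R=37

Answer: 17 37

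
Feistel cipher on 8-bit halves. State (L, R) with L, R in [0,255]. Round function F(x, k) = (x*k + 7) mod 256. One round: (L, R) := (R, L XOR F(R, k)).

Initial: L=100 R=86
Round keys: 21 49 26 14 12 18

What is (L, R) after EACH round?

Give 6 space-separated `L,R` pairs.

Round 1 (k=21): L=86 R=113
Round 2 (k=49): L=113 R=254
Round 3 (k=26): L=254 R=162
Round 4 (k=14): L=162 R=29
Round 5 (k=12): L=29 R=193
Round 6 (k=18): L=193 R=132

Answer: 86,113 113,254 254,162 162,29 29,193 193,132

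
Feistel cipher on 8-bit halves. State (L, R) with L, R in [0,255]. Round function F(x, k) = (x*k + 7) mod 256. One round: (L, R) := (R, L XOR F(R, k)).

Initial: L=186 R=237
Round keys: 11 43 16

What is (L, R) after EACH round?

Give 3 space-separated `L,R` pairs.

Round 1 (k=11): L=237 R=140
Round 2 (k=43): L=140 R=102
Round 3 (k=16): L=102 R=235

Answer: 237,140 140,102 102,235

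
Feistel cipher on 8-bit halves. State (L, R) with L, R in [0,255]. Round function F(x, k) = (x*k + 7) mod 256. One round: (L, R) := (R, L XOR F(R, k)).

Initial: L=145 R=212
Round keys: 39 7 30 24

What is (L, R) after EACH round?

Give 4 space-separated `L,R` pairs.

Round 1 (k=39): L=212 R=194
Round 2 (k=7): L=194 R=129
Round 3 (k=30): L=129 R=231
Round 4 (k=24): L=231 R=46

Answer: 212,194 194,129 129,231 231,46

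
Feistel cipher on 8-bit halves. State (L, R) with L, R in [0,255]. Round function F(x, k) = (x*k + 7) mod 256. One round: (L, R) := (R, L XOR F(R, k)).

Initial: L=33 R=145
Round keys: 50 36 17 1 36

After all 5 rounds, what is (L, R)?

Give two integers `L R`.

Answer: 218 10

Derivation:
Round 1 (k=50): L=145 R=120
Round 2 (k=36): L=120 R=118
Round 3 (k=17): L=118 R=165
Round 4 (k=1): L=165 R=218
Round 5 (k=36): L=218 R=10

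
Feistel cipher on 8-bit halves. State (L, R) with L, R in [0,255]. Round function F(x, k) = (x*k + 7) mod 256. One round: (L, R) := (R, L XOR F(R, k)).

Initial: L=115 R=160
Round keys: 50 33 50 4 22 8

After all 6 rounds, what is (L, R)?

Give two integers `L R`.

Answer: 222 7

Derivation:
Round 1 (k=50): L=160 R=52
Round 2 (k=33): L=52 R=27
Round 3 (k=50): L=27 R=121
Round 4 (k=4): L=121 R=240
Round 5 (k=22): L=240 R=222
Round 6 (k=8): L=222 R=7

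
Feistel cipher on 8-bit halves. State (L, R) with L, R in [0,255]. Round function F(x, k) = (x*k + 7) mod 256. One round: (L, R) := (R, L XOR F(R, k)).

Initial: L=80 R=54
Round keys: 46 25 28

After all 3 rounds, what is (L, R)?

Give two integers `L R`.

Answer: 204 188

Derivation:
Round 1 (k=46): L=54 R=235
Round 2 (k=25): L=235 R=204
Round 3 (k=28): L=204 R=188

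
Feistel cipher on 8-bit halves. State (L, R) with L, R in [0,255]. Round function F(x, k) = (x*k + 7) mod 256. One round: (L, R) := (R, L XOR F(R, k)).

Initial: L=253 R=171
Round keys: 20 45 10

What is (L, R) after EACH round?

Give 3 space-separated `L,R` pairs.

Answer: 171,158 158,102 102,157

Derivation:
Round 1 (k=20): L=171 R=158
Round 2 (k=45): L=158 R=102
Round 3 (k=10): L=102 R=157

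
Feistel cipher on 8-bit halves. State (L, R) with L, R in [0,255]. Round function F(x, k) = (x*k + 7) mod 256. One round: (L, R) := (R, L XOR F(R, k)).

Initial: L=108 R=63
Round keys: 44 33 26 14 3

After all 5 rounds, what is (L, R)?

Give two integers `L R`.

Round 1 (k=44): L=63 R=183
Round 2 (k=33): L=183 R=161
Round 3 (k=26): L=161 R=214
Round 4 (k=14): L=214 R=26
Round 5 (k=3): L=26 R=131

Answer: 26 131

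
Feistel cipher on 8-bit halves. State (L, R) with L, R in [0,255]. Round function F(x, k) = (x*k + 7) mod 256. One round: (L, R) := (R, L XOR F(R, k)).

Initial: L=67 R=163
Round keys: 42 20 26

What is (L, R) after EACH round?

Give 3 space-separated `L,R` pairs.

Answer: 163,134 134,220 220,217

Derivation:
Round 1 (k=42): L=163 R=134
Round 2 (k=20): L=134 R=220
Round 3 (k=26): L=220 R=217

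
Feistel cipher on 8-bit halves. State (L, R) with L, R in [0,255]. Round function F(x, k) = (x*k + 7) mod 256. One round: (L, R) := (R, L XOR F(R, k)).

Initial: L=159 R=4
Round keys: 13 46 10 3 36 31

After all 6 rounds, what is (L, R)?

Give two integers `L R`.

Answer: 218 76

Derivation:
Round 1 (k=13): L=4 R=164
Round 2 (k=46): L=164 R=123
Round 3 (k=10): L=123 R=113
Round 4 (k=3): L=113 R=33
Round 5 (k=36): L=33 R=218
Round 6 (k=31): L=218 R=76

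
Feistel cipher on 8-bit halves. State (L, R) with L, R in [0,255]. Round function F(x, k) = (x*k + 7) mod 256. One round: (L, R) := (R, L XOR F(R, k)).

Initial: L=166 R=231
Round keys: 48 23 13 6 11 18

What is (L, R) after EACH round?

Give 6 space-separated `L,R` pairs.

Answer: 231,241 241,73 73,77 77,156 156,246 246,207

Derivation:
Round 1 (k=48): L=231 R=241
Round 2 (k=23): L=241 R=73
Round 3 (k=13): L=73 R=77
Round 4 (k=6): L=77 R=156
Round 5 (k=11): L=156 R=246
Round 6 (k=18): L=246 R=207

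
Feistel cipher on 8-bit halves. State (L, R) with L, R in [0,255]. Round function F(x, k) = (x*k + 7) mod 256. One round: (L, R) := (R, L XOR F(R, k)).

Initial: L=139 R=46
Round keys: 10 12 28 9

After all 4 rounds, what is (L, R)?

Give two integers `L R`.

Answer: 91 51

Derivation:
Round 1 (k=10): L=46 R=88
Round 2 (k=12): L=88 R=9
Round 3 (k=28): L=9 R=91
Round 4 (k=9): L=91 R=51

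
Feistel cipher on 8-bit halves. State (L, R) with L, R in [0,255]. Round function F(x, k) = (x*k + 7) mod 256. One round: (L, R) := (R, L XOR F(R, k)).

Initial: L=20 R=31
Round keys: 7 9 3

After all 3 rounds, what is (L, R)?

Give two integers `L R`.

Round 1 (k=7): L=31 R=244
Round 2 (k=9): L=244 R=132
Round 3 (k=3): L=132 R=103

Answer: 132 103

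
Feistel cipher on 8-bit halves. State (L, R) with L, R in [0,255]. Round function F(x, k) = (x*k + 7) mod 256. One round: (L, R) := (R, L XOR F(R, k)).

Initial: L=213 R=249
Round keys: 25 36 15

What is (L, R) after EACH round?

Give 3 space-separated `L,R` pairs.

Answer: 249,141 141,34 34,136

Derivation:
Round 1 (k=25): L=249 R=141
Round 2 (k=36): L=141 R=34
Round 3 (k=15): L=34 R=136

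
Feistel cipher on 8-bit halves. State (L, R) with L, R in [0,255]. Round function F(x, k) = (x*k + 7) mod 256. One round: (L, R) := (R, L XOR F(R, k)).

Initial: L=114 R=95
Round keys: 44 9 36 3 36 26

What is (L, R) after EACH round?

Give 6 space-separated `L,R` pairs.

Answer: 95,41 41,39 39,170 170,34 34,101 101,107

Derivation:
Round 1 (k=44): L=95 R=41
Round 2 (k=9): L=41 R=39
Round 3 (k=36): L=39 R=170
Round 4 (k=3): L=170 R=34
Round 5 (k=36): L=34 R=101
Round 6 (k=26): L=101 R=107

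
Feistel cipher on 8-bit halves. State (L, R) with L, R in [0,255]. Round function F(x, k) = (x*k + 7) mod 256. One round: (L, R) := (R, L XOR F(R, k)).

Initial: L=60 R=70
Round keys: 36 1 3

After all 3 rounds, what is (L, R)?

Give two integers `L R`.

Answer: 172 232

Derivation:
Round 1 (k=36): L=70 R=227
Round 2 (k=1): L=227 R=172
Round 3 (k=3): L=172 R=232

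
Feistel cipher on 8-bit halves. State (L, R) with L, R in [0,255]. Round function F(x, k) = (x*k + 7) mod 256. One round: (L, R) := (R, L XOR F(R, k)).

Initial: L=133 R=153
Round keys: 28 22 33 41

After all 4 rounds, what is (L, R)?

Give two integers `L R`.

Answer: 159 236

Derivation:
Round 1 (k=28): L=153 R=70
Round 2 (k=22): L=70 R=146
Round 3 (k=33): L=146 R=159
Round 4 (k=41): L=159 R=236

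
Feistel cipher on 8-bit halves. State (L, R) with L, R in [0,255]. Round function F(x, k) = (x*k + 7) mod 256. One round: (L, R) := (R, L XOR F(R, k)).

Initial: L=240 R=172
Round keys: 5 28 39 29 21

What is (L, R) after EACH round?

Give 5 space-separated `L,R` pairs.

Round 1 (k=5): L=172 R=147
Round 2 (k=28): L=147 R=183
Round 3 (k=39): L=183 R=123
Round 4 (k=29): L=123 R=65
Round 5 (k=21): L=65 R=39

Answer: 172,147 147,183 183,123 123,65 65,39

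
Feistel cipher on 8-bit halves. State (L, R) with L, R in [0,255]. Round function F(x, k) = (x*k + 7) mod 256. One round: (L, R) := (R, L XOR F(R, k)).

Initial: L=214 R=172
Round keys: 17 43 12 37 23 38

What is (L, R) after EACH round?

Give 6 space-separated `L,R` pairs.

Answer: 172,165 165,18 18,122 122,187 187,174 174,96

Derivation:
Round 1 (k=17): L=172 R=165
Round 2 (k=43): L=165 R=18
Round 3 (k=12): L=18 R=122
Round 4 (k=37): L=122 R=187
Round 5 (k=23): L=187 R=174
Round 6 (k=38): L=174 R=96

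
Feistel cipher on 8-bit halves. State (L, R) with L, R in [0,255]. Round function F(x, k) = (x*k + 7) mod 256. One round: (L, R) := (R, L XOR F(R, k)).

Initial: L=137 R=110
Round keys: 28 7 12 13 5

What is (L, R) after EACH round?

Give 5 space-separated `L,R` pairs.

Round 1 (k=28): L=110 R=134
Round 2 (k=7): L=134 R=223
Round 3 (k=12): L=223 R=253
Round 4 (k=13): L=253 R=63
Round 5 (k=5): L=63 R=191

Answer: 110,134 134,223 223,253 253,63 63,191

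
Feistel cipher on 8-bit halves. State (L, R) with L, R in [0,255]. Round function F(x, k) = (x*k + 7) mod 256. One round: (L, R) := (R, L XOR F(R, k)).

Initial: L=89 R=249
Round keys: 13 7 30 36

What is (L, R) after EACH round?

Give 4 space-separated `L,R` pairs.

Answer: 249,245 245,67 67,20 20,148

Derivation:
Round 1 (k=13): L=249 R=245
Round 2 (k=7): L=245 R=67
Round 3 (k=30): L=67 R=20
Round 4 (k=36): L=20 R=148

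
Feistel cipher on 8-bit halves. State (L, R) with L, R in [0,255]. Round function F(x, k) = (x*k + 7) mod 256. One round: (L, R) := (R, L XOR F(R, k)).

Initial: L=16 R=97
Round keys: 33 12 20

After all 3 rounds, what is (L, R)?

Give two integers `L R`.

Answer: 70 231

Derivation:
Round 1 (k=33): L=97 R=152
Round 2 (k=12): L=152 R=70
Round 3 (k=20): L=70 R=231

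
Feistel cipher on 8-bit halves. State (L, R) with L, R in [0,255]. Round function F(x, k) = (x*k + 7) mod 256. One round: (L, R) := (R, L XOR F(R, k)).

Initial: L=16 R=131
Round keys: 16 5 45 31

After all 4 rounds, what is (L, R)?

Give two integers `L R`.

Round 1 (k=16): L=131 R=39
Round 2 (k=5): L=39 R=73
Round 3 (k=45): L=73 R=251
Round 4 (k=31): L=251 R=37

Answer: 251 37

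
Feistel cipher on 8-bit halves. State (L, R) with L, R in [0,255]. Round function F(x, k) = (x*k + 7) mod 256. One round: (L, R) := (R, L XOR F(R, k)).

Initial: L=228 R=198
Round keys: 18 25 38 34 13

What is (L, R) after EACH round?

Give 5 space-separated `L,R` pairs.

Answer: 198,23 23,128 128,16 16,167 167,146

Derivation:
Round 1 (k=18): L=198 R=23
Round 2 (k=25): L=23 R=128
Round 3 (k=38): L=128 R=16
Round 4 (k=34): L=16 R=167
Round 5 (k=13): L=167 R=146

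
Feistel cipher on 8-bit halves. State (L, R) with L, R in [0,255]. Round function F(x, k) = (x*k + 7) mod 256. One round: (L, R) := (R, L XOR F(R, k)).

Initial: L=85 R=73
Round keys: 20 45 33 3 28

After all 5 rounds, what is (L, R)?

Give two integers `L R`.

Round 1 (k=20): L=73 R=238
Round 2 (k=45): L=238 R=148
Round 3 (k=33): L=148 R=245
Round 4 (k=3): L=245 R=114
Round 5 (k=28): L=114 R=138

Answer: 114 138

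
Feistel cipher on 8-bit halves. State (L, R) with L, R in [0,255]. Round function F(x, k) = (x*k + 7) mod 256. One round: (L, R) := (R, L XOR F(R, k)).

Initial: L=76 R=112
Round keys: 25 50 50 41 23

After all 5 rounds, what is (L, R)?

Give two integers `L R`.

Answer: 156 193

Derivation:
Round 1 (k=25): L=112 R=187
Round 2 (k=50): L=187 R=253
Round 3 (k=50): L=253 R=202
Round 4 (k=41): L=202 R=156
Round 5 (k=23): L=156 R=193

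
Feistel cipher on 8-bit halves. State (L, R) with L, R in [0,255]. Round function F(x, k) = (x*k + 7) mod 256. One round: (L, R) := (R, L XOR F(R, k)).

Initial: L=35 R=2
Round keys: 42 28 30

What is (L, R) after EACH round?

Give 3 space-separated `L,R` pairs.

Answer: 2,120 120,37 37,37

Derivation:
Round 1 (k=42): L=2 R=120
Round 2 (k=28): L=120 R=37
Round 3 (k=30): L=37 R=37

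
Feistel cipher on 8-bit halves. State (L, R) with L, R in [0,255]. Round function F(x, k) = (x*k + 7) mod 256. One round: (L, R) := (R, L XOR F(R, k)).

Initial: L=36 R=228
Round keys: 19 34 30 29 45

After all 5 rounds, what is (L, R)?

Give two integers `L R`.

Round 1 (k=19): L=228 R=215
Round 2 (k=34): L=215 R=113
Round 3 (k=30): L=113 R=146
Round 4 (k=29): L=146 R=224
Round 5 (k=45): L=224 R=245

Answer: 224 245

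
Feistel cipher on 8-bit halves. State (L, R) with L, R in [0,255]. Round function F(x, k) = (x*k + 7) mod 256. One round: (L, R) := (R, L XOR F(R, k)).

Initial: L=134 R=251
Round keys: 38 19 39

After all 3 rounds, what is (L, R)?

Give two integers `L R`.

Round 1 (k=38): L=251 R=207
Round 2 (k=19): L=207 R=159
Round 3 (k=39): L=159 R=143

Answer: 159 143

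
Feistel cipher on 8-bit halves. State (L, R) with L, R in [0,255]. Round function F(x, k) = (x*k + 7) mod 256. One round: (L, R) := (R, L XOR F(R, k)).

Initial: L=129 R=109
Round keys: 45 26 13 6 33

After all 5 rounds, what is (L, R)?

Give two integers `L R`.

Round 1 (k=45): L=109 R=177
Round 2 (k=26): L=177 R=108
Round 3 (k=13): L=108 R=50
Round 4 (k=6): L=50 R=95
Round 5 (k=33): L=95 R=116

Answer: 95 116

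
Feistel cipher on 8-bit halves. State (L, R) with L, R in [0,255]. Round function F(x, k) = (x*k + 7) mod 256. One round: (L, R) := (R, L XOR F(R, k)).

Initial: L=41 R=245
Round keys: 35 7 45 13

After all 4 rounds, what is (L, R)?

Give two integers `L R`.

Answer: 39 39

Derivation:
Round 1 (k=35): L=245 R=175
Round 2 (k=7): L=175 R=37
Round 3 (k=45): L=37 R=39
Round 4 (k=13): L=39 R=39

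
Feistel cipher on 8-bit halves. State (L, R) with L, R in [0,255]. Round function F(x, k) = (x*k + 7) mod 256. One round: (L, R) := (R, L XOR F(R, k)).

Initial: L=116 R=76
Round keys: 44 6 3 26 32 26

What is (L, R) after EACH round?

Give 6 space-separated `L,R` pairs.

Round 1 (k=44): L=76 R=99
Round 2 (k=6): L=99 R=21
Round 3 (k=3): L=21 R=37
Round 4 (k=26): L=37 R=220
Round 5 (k=32): L=220 R=162
Round 6 (k=26): L=162 R=167

Answer: 76,99 99,21 21,37 37,220 220,162 162,167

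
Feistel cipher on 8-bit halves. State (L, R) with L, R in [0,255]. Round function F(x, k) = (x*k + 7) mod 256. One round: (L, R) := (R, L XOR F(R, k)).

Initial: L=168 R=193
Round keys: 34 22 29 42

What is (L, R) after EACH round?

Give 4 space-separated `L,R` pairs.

Answer: 193,1 1,220 220,242 242,103

Derivation:
Round 1 (k=34): L=193 R=1
Round 2 (k=22): L=1 R=220
Round 3 (k=29): L=220 R=242
Round 4 (k=42): L=242 R=103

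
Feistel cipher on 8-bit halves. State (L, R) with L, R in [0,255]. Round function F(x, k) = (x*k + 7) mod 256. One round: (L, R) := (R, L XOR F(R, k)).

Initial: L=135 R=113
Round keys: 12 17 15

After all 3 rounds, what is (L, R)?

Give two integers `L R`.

Round 1 (k=12): L=113 R=212
Round 2 (k=17): L=212 R=106
Round 3 (k=15): L=106 R=233

Answer: 106 233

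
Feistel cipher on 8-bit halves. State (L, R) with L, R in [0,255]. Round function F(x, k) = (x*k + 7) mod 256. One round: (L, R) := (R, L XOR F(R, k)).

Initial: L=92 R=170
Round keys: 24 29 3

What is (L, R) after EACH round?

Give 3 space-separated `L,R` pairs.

Answer: 170,171 171,204 204,192

Derivation:
Round 1 (k=24): L=170 R=171
Round 2 (k=29): L=171 R=204
Round 3 (k=3): L=204 R=192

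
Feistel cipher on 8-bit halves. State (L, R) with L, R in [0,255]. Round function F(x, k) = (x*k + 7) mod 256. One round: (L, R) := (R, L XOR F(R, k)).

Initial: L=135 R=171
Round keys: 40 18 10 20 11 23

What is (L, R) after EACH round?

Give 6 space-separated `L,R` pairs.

Round 1 (k=40): L=171 R=56
Round 2 (k=18): L=56 R=92
Round 3 (k=10): L=92 R=167
Round 4 (k=20): L=167 R=79
Round 5 (k=11): L=79 R=203
Round 6 (k=23): L=203 R=11

Answer: 171,56 56,92 92,167 167,79 79,203 203,11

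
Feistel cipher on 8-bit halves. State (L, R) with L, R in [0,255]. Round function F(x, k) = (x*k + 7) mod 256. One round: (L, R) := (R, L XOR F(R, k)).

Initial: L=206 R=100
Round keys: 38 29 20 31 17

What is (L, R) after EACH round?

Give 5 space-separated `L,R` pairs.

Round 1 (k=38): L=100 R=17
Round 2 (k=29): L=17 R=144
Round 3 (k=20): L=144 R=86
Round 4 (k=31): L=86 R=225
Round 5 (k=17): L=225 R=174

Answer: 100,17 17,144 144,86 86,225 225,174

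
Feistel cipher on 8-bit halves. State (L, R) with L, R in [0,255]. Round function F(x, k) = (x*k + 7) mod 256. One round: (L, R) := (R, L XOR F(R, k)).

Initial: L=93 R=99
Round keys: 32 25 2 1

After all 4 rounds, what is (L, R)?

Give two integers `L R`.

Round 1 (k=32): L=99 R=58
Round 2 (k=25): L=58 R=210
Round 3 (k=2): L=210 R=145
Round 4 (k=1): L=145 R=74

Answer: 145 74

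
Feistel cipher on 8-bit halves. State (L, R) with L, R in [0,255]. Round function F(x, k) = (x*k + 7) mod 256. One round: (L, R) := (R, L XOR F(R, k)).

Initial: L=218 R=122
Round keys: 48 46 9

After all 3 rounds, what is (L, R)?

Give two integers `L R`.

Round 1 (k=48): L=122 R=61
Round 2 (k=46): L=61 R=135
Round 3 (k=9): L=135 R=251

Answer: 135 251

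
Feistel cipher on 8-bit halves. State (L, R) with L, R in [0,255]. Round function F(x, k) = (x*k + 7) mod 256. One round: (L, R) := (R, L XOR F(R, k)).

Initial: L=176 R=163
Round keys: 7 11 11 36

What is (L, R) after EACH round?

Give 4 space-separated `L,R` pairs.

Answer: 163,204 204,104 104,179 179,91

Derivation:
Round 1 (k=7): L=163 R=204
Round 2 (k=11): L=204 R=104
Round 3 (k=11): L=104 R=179
Round 4 (k=36): L=179 R=91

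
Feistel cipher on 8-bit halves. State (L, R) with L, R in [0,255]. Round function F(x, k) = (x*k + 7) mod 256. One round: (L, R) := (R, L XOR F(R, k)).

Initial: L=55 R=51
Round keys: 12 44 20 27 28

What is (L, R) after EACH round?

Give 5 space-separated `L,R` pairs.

Round 1 (k=12): L=51 R=92
Round 2 (k=44): L=92 R=228
Round 3 (k=20): L=228 R=139
Round 4 (k=27): L=139 R=84
Round 5 (k=28): L=84 R=188

Answer: 51,92 92,228 228,139 139,84 84,188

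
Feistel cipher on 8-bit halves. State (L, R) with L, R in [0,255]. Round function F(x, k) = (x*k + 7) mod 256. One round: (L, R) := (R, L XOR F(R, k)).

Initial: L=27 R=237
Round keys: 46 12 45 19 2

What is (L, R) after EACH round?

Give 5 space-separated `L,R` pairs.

Answer: 237,134 134,162 162,7 7,46 46,100

Derivation:
Round 1 (k=46): L=237 R=134
Round 2 (k=12): L=134 R=162
Round 3 (k=45): L=162 R=7
Round 4 (k=19): L=7 R=46
Round 5 (k=2): L=46 R=100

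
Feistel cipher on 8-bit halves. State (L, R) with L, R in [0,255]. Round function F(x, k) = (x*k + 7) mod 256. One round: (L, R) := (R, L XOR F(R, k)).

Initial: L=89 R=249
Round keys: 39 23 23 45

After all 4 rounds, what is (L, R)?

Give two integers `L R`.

Round 1 (k=39): L=249 R=175
Round 2 (k=23): L=175 R=57
Round 3 (k=23): L=57 R=137
Round 4 (k=45): L=137 R=37

Answer: 137 37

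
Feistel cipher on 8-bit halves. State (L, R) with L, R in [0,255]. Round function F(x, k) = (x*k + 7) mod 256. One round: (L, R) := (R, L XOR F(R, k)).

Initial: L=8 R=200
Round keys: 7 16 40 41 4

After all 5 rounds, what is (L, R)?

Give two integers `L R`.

Round 1 (k=7): L=200 R=119
Round 2 (k=16): L=119 R=191
Round 3 (k=40): L=191 R=168
Round 4 (k=41): L=168 R=80
Round 5 (k=4): L=80 R=239

Answer: 80 239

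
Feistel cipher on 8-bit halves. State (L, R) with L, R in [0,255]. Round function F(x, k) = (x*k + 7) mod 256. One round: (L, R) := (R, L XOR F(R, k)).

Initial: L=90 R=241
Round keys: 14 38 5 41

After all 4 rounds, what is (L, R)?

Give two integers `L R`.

Round 1 (k=14): L=241 R=111
Round 2 (k=38): L=111 R=112
Round 3 (k=5): L=112 R=88
Round 4 (k=41): L=88 R=111

Answer: 88 111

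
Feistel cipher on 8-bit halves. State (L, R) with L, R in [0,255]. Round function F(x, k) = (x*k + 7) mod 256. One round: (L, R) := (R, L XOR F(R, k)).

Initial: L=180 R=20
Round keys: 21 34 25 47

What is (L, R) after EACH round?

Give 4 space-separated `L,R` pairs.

Round 1 (k=21): L=20 R=31
Round 2 (k=34): L=31 R=49
Round 3 (k=25): L=49 R=207
Round 4 (k=47): L=207 R=57

Answer: 20,31 31,49 49,207 207,57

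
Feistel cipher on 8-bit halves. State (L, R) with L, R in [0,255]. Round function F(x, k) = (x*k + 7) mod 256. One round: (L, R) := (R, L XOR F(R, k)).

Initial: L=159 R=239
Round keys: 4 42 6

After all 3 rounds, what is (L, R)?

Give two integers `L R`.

Answer: 240 251

Derivation:
Round 1 (k=4): L=239 R=92
Round 2 (k=42): L=92 R=240
Round 3 (k=6): L=240 R=251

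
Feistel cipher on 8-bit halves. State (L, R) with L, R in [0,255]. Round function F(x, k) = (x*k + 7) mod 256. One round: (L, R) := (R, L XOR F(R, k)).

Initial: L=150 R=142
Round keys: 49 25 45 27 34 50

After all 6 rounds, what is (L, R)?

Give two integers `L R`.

Answer: 205 186

Derivation:
Round 1 (k=49): L=142 R=163
Round 2 (k=25): L=163 R=124
Round 3 (k=45): L=124 R=112
Round 4 (k=27): L=112 R=171
Round 5 (k=34): L=171 R=205
Round 6 (k=50): L=205 R=186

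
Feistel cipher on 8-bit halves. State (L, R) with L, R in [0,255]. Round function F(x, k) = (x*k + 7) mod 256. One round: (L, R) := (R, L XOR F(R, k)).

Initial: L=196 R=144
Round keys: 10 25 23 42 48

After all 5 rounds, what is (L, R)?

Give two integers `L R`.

Answer: 65 65

Derivation:
Round 1 (k=10): L=144 R=99
Round 2 (k=25): L=99 R=34
Round 3 (k=23): L=34 R=118
Round 4 (k=42): L=118 R=65
Round 5 (k=48): L=65 R=65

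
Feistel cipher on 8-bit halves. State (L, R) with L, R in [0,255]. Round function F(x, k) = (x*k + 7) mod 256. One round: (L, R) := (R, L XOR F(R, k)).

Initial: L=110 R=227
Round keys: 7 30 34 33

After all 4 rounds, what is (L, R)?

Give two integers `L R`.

Answer: 213 60

Derivation:
Round 1 (k=7): L=227 R=82
Round 2 (k=30): L=82 R=64
Round 3 (k=34): L=64 R=213
Round 4 (k=33): L=213 R=60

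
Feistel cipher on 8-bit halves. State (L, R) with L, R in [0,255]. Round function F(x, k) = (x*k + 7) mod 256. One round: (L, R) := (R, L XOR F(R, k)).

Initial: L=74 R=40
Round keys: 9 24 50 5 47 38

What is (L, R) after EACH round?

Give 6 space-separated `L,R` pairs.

Round 1 (k=9): L=40 R=37
Round 2 (k=24): L=37 R=87
Round 3 (k=50): L=87 R=32
Round 4 (k=5): L=32 R=240
Round 5 (k=47): L=240 R=55
Round 6 (k=38): L=55 R=193

Answer: 40,37 37,87 87,32 32,240 240,55 55,193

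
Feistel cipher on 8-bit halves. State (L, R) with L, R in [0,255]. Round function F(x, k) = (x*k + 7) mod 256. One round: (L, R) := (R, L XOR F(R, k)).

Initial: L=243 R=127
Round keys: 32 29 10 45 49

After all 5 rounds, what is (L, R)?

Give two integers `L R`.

Round 1 (k=32): L=127 R=20
Round 2 (k=29): L=20 R=52
Round 3 (k=10): L=52 R=27
Round 4 (k=45): L=27 R=242
Round 5 (k=49): L=242 R=66

Answer: 242 66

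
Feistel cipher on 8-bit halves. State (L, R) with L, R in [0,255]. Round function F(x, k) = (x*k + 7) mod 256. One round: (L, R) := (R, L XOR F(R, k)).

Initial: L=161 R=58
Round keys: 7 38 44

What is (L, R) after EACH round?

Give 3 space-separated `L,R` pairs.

Answer: 58,60 60,213 213,159

Derivation:
Round 1 (k=7): L=58 R=60
Round 2 (k=38): L=60 R=213
Round 3 (k=44): L=213 R=159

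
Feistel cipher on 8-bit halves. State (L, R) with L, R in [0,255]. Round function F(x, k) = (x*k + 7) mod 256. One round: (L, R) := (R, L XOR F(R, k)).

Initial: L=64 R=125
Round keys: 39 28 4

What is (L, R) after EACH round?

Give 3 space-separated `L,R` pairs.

Answer: 125,82 82,130 130,93

Derivation:
Round 1 (k=39): L=125 R=82
Round 2 (k=28): L=82 R=130
Round 3 (k=4): L=130 R=93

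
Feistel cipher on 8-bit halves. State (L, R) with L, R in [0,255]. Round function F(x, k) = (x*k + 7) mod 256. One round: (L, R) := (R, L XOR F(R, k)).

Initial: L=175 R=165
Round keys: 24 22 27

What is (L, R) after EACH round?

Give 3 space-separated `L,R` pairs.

Answer: 165,208 208,66 66,45

Derivation:
Round 1 (k=24): L=165 R=208
Round 2 (k=22): L=208 R=66
Round 3 (k=27): L=66 R=45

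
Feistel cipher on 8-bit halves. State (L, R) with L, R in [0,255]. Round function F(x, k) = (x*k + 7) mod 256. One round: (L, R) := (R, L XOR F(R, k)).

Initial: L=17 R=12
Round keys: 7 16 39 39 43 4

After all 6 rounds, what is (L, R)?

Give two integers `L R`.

Answer: 243 33

Derivation:
Round 1 (k=7): L=12 R=74
Round 2 (k=16): L=74 R=171
Round 3 (k=39): L=171 R=94
Round 4 (k=39): L=94 R=242
Round 5 (k=43): L=242 R=243
Round 6 (k=4): L=243 R=33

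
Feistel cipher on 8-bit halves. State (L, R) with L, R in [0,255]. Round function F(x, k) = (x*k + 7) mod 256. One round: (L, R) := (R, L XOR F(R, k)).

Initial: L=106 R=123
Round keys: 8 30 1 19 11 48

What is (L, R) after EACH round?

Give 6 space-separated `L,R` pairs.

Answer: 123,181 181,70 70,248 248,41 41,50 50,78

Derivation:
Round 1 (k=8): L=123 R=181
Round 2 (k=30): L=181 R=70
Round 3 (k=1): L=70 R=248
Round 4 (k=19): L=248 R=41
Round 5 (k=11): L=41 R=50
Round 6 (k=48): L=50 R=78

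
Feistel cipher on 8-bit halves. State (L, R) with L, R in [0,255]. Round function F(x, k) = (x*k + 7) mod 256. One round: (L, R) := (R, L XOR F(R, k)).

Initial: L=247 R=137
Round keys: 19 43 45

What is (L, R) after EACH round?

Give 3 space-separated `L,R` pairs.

Round 1 (k=19): L=137 R=197
Round 2 (k=43): L=197 R=151
Round 3 (k=45): L=151 R=87

Answer: 137,197 197,151 151,87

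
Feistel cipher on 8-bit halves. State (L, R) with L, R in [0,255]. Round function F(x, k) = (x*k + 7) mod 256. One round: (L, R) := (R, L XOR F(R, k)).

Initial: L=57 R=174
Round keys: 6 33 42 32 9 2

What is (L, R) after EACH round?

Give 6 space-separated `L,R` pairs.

Answer: 174,34 34,199 199,143 143,32 32,168 168,119

Derivation:
Round 1 (k=6): L=174 R=34
Round 2 (k=33): L=34 R=199
Round 3 (k=42): L=199 R=143
Round 4 (k=32): L=143 R=32
Round 5 (k=9): L=32 R=168
Round 6 (k=2): L=168 R=119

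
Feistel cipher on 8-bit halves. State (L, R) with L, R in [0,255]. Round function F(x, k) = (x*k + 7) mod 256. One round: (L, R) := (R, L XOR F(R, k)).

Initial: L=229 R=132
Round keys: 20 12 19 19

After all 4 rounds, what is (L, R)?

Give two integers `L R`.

Round 1 (k=20): L=132 R=178
Round 2 (k=12): L=178 R=219
Round 3 (k=19): L=219 R=250
Round 4 (k=19): L=250 R=78

Answer: 250 78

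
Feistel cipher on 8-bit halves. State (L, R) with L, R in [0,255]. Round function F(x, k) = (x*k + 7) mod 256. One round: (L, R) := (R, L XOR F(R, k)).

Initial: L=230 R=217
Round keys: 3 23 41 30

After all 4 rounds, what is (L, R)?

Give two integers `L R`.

Answer: 53 151

Derivation:
Round 1 (k=3): L=217 R=116
Round 2 (k=23): L=116 R=170
Round 3 (k=41): L=170 R=53
Round 4 (k=30): L=53 R=151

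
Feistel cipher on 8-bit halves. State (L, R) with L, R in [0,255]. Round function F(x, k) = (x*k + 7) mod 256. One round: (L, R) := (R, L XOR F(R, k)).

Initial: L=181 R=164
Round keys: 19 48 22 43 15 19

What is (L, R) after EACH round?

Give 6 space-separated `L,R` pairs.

Answer: 164,134 134,131 131,207 207,79 79,103 103,227

Derivation:
Round 1 (k=19): L=164 R=134
Round 2 (k=48): L=134 R=131
Round 3 (k=22): L=131 R=207
Round 4 (k=43): L=207 R=79
Round 5 (k=15): L=79 R=103
Round 6 (k=19): L=103 R=227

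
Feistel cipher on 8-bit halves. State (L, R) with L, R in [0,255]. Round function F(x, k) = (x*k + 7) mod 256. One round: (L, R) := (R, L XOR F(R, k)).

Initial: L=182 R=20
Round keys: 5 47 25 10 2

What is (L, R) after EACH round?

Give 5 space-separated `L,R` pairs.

Round 1 (k=5): L=20 R=221
Round 2 (k=47): L=221 R=142
Round 3 (k=25): L=142 R=56
Round 4 (k=10): L=56 R=185
Round 5 (k=2): L=185 R=65

Answer: 20,221 221,142 142,56 56,185 185,65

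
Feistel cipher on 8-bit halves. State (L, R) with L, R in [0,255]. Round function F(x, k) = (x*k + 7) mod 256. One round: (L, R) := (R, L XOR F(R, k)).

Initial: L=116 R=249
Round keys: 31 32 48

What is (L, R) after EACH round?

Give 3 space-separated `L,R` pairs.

Answer: 249,90 90,190 190,253

Derivation:
Round 1 (k=31): L=249 R=90
Round 2 (k=32): L=90 R=190
Round 3 (k=48): L=190 R=253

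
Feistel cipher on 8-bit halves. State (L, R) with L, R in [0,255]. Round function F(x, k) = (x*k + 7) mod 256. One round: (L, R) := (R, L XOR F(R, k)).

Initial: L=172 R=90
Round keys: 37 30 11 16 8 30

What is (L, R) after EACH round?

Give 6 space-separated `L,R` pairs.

Answer: 90,165 165,7 7,241 241,16 16,118 118,203

Derivation:
Round 1 (k=37): L=90 R=165
Round 2 (k=30): L=165 R=7
Round 3 (k=11): L=7 R=241
Round 4 (k=16): L=241 R=16
Round 5 (k=8): L=16 R=118
Round 6 (k=30): L=118 R=203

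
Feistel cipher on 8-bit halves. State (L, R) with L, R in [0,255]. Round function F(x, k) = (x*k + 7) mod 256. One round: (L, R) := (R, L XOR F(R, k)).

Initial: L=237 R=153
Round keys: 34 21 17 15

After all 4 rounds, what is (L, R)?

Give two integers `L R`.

Answer: 205 88

Derivation:
Round 1 (k=34): L=153 R=180
Round 2 (k=21): L=180 R=82
Round 3 (k=17): L=82 R=205
Round 4 (k=15): L=205 R=88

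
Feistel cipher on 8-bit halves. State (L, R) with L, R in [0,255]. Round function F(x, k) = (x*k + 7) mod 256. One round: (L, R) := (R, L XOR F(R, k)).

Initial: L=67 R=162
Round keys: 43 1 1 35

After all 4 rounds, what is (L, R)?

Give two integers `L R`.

Round 1 (k=43): L=162 R=126
Round 2 (k=1): L=126 R=39
Round 3 (k=1): L=39 R=80
Round 4 (k=35): L=80 R=208

Answer: 80 208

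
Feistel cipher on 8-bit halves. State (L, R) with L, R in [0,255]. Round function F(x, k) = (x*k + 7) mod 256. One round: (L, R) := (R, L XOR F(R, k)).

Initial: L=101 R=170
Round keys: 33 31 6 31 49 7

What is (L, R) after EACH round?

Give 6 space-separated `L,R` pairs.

Round 1 (k=33): L=170 R=148
Round 2 (k=31): L=148 R=89
Round 3 (k=6): L=89 R=137
Round 4 (k=31): L=137 R=199
Round 5 (k=49): L=199 R=151
Round 6 (k=7): L=151 R=239

Answer: 170,148 148,89 89,137 137,199 199,151 151,239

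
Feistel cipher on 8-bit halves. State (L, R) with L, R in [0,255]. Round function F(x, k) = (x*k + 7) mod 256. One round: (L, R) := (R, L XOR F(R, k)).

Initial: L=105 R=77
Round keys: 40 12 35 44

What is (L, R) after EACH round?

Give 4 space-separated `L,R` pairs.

Answer: 77,102 102,130 130,171 171,233

Derivation:
Round 1 (k=40): L=77 R=102
Round 2 (k=12): L=102 R=130
Round 3 (k=35): L=130 R=171
Round 4 (k=44): L=171 R=233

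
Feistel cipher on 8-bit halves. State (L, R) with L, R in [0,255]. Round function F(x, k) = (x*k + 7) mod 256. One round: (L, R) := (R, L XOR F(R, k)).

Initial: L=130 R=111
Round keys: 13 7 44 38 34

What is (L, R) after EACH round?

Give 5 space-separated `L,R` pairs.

Round 1 (k=13): L=111 R=40
Round 2 (k=7): L=40 R=112
Round 3 (k=44): L=112 R=111
Round 4 (k=38): L=111 R=241
Round 5 (k=34): L=241 R=102

Answer: 111,40 40,112 112,111 111,241 241,102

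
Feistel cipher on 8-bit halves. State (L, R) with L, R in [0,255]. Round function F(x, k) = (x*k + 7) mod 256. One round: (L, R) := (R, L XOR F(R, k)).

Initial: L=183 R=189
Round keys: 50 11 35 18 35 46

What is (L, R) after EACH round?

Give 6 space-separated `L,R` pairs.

Answer: 189,70 70,180 180,229 229,149 149,131 131,4

Derivation:
Round 1 (k=50): L=189 R=70
Round 2 (k=11): L=70 R=180
Round 3 (k=35): L=180 R=229
Round 4 (k=18): L=229 R=149
Round 5 (k=35): L=149 R=131
Round 6 (k=46): L=131 R=4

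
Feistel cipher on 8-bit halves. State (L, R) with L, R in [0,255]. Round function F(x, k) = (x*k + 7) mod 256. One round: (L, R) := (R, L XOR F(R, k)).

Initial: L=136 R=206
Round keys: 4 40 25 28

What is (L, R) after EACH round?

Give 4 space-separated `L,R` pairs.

Answer: 206,183 183,81 81,71 71,154

Derivation:
Round 1 (k=4): L=206 R=183
Round 2 (k=40): L=183 R=81
Round 3 (k=25): L=81 R=71
Round 4 (k=28): L=71 R=154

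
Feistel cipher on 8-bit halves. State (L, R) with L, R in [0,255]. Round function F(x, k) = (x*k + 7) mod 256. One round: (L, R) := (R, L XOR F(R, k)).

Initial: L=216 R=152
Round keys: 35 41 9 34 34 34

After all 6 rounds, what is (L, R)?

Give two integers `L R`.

Answer: 3 232

Derivation:
Round 1 (k=35): L=152 R=23
Round 2 (k=41): L=23 R=46
Round 3 (k=9): L=46 R=178
Round 4 (k=34): L=178 R=133
Round 5 (k=34): L=133 R=3
Round 6 (k=34): L=3 R=232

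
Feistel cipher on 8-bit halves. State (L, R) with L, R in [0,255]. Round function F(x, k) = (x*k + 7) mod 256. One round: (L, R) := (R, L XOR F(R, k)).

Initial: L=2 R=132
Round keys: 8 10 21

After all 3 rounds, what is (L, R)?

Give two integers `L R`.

Answer: 253 237

Derivation:
Round 1 (k=8): L=132 R=37
Round 2 (k=10): L=37 R=253
Round 3 (k=21): L=253 R=237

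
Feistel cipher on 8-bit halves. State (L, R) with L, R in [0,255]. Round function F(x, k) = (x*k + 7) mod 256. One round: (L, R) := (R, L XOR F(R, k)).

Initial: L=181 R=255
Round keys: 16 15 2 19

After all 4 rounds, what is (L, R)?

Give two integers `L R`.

Answer: 121 24

Derivation:
Round 1 (k=16): L=255 R=66
Round 2 (k=15): L=66 R=26
Round 3 (k=2): L=26 R=121
Round 4 (k=19): L=121 R=24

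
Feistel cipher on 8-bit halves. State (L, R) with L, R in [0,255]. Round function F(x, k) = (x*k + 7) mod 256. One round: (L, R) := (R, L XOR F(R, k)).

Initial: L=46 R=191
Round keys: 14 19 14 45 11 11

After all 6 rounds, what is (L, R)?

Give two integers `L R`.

Answer: 63 10

Derivation:
Round 1 (k=14): L=191 R=87
Round 2 (k=19): L=87 R=195
Round 3 (k=14): L=195 R=230
Round 4 (k=45): L=230 R=182
Round 5 (k=11): L=182 R=63
Round 6 (k=11): L=63 R=10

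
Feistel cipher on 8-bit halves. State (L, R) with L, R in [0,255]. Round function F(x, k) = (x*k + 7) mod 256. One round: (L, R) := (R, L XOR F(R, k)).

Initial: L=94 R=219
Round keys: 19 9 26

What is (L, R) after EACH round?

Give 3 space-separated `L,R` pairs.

Answer: 219,22 22,22 22,85

Derivation:
Round 1 (k=19): L=219 R=22
Round 2 (k=9): L=22 R=22
Round 3 (k=26): L=22 R=85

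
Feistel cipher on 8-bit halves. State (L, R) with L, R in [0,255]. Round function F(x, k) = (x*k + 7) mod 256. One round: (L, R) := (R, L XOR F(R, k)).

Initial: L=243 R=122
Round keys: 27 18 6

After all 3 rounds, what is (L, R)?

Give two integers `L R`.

Round 1 (k=27): L=122 R=22
Round 2 (k=18): L=22 R=233
Round 3 (k=6): L=233 R=107

Answer: 233 107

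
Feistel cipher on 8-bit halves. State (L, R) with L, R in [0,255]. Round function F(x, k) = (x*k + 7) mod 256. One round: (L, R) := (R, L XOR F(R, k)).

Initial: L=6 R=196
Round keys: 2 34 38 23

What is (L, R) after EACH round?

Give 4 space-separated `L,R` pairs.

Round 1 (k=2): L=196 R=137
Round 2 (k=34): L=137 R=253
Round 3 (k=38): L=253 R=28
Round 4 (k=23): L=28 R=118

Answer: 196,137 137,253 253,28 28,118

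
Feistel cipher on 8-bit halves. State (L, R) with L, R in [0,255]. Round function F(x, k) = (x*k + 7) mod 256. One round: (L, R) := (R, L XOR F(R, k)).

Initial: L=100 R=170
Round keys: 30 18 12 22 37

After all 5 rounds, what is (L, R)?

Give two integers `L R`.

Answer: 192 235

Derivation:
Round 1 (k=30): L=170 R=151
Round 2 (k=18): L=151 R=15
Round 3 (k=12): L=15 R=44
Round 4 (k=22): L=44 R=192
Round 5 (k=37): L=192 R=235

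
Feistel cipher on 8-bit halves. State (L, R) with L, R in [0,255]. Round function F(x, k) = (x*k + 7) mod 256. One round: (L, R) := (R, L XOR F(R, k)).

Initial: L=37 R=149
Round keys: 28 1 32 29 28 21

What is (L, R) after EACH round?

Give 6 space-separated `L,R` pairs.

Round 1 (k=28): L=149 R=118
Round 2 (k=1): L=118 R=232
Round 3 (k=32): L=232 R=113
Round 4 (k=29): L=113 R=60
Round 5 (k=28): L=60 R=230
Round 6 (k=21): L=230 R=217

Answer: 149,118 118,232 232,113 113,60 60,230 230,217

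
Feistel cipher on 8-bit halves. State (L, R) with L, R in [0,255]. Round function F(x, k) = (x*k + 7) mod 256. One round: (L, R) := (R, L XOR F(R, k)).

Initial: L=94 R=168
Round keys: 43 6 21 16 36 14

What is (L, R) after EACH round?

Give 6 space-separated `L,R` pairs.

Answer: 168,97 97,229 229,177 177,242 242,190 190,153

Derivation:
Round 1 (k=43): L=168 R=97
Round 2 (k=6): L=97 R=229
Round 3 (k=21): L=229 R=177
Round 4 (k=16): L=177 R=242
Round 5 (k=36): L=242 R=190
Round 6 (k=14): L=190 R=153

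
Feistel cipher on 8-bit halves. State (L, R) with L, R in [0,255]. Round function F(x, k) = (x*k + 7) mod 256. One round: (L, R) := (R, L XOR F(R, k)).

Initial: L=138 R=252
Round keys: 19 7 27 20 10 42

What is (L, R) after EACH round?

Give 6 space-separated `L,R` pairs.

Answer: 252,49 49,162 162,44 44,213 213,117 117,236

Derivation:
Round 1 (k=19): L=252 R=49
Round 2 (k=7): L=49 R=162
Round 3 (k=27): L=162 R=44
Round 4 (k=20): L=44 R=213
Round 5 (k=10): L=213 R=117
Round 6 (k=42): L=117 R=236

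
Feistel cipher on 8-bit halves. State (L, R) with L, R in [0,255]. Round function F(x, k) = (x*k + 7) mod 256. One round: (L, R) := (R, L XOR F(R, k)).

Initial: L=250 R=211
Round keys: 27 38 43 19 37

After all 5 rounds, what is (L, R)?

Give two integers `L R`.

Answer: 246 192

Derivation:
Round 1 (k=27): L=211 R=178
Round 2 (k=38): L=178 R=160
Round 3 (k=43): L=160 R=85
Round 4 (k=19): L=85 R=246
Round 5 (k=37): L=246 R=192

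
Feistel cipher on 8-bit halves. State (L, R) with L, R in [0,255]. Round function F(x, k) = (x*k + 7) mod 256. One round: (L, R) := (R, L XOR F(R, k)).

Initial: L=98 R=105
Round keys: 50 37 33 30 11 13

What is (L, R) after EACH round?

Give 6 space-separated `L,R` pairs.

Answer: 105,235 235,151 151,149 149,234 234,128 128,109

Derivation:
Round 1 (k=50): L=105 R=235
Round 2 (k=37): L=235 R=151
Round 3 (k=33): L=151 R=149
Round 4 (k=30): L=149 R=234
Round 5 (k=11): L=234 R=128
Round 6 (k=13): L=128 R=109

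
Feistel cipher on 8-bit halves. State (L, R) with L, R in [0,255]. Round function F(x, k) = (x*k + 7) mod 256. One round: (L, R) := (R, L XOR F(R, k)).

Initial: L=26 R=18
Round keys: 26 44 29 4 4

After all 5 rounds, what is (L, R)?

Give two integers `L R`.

Answer: 58 234

Derivation:
Round 1 (k=26): L=18 R=193
Round 2 (k=44): L=193 R=33
Round 3 (k=29): L=33 R=5
Round 4 (k=4): L=5 R=58
Round 5 (k=4): L=58 R=234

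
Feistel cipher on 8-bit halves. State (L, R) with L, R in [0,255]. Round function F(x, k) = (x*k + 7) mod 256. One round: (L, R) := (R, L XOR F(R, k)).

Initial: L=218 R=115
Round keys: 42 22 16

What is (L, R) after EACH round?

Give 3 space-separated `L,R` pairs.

Round 1 (k=42): L=115 R=63
Round 2 (k=22): L=63 R=2
Round 3 (k=16): L=2 R=24

Answer: 115,63 63,2 2,24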